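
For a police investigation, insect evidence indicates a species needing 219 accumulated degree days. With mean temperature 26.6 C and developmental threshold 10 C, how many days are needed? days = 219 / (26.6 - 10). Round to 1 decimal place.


Insect development time:
Effective temperature = avg_temp - T_base = 26.6 - 10 = 16.6 C
Days = ADD / effective_temp = 219 / 16.6 = 13.2 days

13.2


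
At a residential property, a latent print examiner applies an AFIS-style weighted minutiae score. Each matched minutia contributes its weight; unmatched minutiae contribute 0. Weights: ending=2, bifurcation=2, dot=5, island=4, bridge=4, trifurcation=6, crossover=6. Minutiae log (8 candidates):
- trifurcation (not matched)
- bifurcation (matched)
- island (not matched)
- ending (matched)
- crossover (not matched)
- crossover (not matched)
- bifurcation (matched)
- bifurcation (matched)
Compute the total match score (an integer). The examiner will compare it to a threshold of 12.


Weighted minutiae match score:
  trifurcation: not matched, +0
  bifurcation: matched, +2 (running total 2)
  island: not matched, +0
  ending: matched, +2 (running total 4)
  crossover: not matched, +0
  crossover: not matched, +0
  bifurcation: matched, +2 (running total 6)
  bifurcation: matched, +2 (running total 8)
Total score = 8
Threshold = 12; verdict = inconclusive

8


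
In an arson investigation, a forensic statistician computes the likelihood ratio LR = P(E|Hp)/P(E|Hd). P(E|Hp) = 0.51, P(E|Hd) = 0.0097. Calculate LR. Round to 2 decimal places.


Likelihood ratio calculation:
LR = P(E|Hp) / P(E|Hd)
LR = 0.51 / 0.0097
LR = 52.58

52.58


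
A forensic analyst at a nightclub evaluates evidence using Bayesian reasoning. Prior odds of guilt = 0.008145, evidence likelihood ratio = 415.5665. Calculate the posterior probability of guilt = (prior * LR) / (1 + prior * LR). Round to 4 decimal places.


Bayesian evidence evaluation:
Posterior odds = prior_odds * LR = 0.008145 * 415.5665 = 3.384789
Posterior probability = posterior_odds / (1 + posterior_odds)
= 3.384789 / (1 + 3.384789)
= 3.384789 / 4.384789
= 0.7719

0.7719


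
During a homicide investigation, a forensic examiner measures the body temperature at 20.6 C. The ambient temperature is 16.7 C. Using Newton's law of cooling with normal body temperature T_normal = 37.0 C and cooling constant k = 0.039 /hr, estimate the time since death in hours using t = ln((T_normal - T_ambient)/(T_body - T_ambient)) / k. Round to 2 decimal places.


Using Newton's law of cooling:
t = ln((T_normal - T_ambient) / (T_body - T_ambient)) / k
T_normal - T_ambient = 20.3
T_body - T_ambient = 3.9
Ratio = 5.205128
ln(ratio) = 1.649644
t = 1.649644 / 0.039 = 42.30 hours

42.30


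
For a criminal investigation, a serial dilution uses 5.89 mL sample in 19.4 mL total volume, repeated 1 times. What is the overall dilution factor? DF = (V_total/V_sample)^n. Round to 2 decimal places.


Dilution factor calculation:
Single dilution = V_total / V_sample = 19.4 / 5.89 ≈ 3.293718
Number of dilutions = 1
Total DF = (19.4 / 5.89)^1 (full precision, rounded at the end) = 3.29

3.29


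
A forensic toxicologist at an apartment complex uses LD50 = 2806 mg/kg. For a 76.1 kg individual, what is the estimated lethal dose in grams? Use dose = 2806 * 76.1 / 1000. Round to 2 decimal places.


Lethal dose calculation:
Lethal dose = LD50 * body_weight / 1000
= 2806 * 76.1 / 1000
= 213536.6 / 1000
= 213.54 g

213.54


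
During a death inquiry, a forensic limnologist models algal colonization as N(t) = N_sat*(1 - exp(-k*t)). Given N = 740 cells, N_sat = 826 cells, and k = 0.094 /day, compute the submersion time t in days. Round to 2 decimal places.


PMSI from diatom colonization curve:
N / N_sat = 740 / 826 = 0.895884
1 - N/N_sat = 0.104116
ln(1 - N/N_sat) = -2.26225
t = -ln(1 - N/N_sat) / k = -(-2.26225) / 0.094 = 24.07 days

24.07


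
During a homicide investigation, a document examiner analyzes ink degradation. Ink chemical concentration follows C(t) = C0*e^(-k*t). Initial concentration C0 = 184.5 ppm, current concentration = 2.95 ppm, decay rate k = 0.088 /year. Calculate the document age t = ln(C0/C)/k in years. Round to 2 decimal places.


Document age estimation:
C0/C = 184.5 / 2.95 = 62.542373
ln(C0/C) = 4.135844
t = 4.135844 / 0.088 = 47.00 years

47.00


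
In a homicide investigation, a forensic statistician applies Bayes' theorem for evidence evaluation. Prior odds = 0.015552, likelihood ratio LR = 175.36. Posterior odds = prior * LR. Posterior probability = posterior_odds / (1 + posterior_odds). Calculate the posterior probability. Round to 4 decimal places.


Bayesian evidence evaluation:
Posterior odds = prior_odds * LR = 0.015552 * 175.36 = 2.727199
Posterior probability = posterior_odds / (1 + posterior_odds)
= 2.727199 / (1 + 2.727199)
= 2.727199 / 3.727199
= 0.7317

0.7317


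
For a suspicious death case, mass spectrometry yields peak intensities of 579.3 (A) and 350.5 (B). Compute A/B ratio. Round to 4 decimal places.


Spectral peak ratio:
Peak A = 579.3 counts
Peak B = 350.5 counts
Ratio = 579.3 / 350.5 = 1.6528

1.6528


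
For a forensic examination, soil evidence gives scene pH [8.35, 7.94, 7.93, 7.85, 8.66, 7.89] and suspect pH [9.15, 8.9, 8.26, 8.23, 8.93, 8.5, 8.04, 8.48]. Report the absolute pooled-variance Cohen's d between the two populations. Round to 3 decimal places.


Pooled-variance Cohen's d for soil pH comparison:
Scene mean = 48.62 / 6 = 8.103333
Suspect mean = 68.49 / 8 = 8.56125
Scene sample variance s_s^2 = 0.107427
Suspect sample variance s_c^2 = 0.15427
Pooled variance = ((n_s-1)*s_s^2 + (n_c-1)*s_c^2) / (n_s + n_c - 2) = 0.134752
Pooled SD = sqrt(0.134752) = 0.367086
Mean difference = -0.457917
|d| = |-0.457917| / 0.367086 = 1.247

1.247


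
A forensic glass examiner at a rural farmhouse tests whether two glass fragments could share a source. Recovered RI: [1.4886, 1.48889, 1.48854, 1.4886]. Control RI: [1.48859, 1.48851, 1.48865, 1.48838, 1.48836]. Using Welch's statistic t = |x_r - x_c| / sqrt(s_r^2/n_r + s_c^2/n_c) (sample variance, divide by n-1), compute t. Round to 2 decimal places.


Welch's t-criterion for glass RI comparison:
Recovered mean = sum / n_r = 5.95463 / 4 = 1.4886575
Control mean = sum / n_c = 7.44249 / 5 = 1.488498
Recovered sample variance s_r^2 = 2.4825e-08
Control sample variance s_c^2 = 1.617e-08
Welch SE (unpooled) = sqrt(s_r^2/n_r + s_c^2/n_c) = sqrt(6.20625e-09 + 3.234e-09) = sqrt(9.44025e-09) = 9.71609e-05
|mean_r - mean_c| = 0.0001595
t = 0.0001595 / 9.71609e-05 = 1.64

1.64


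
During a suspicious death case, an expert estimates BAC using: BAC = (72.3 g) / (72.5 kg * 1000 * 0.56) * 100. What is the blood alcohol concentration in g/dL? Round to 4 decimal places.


Applying the Widmark formula:
BAC = (dose_g / (body_wt * 1000 * r)) * 100
Denominator = 72.5 * 1000 * 0.56 = 40600
BAC = (72.3 / 40600) * 100
BAC = 0.1781 g/dL

0.1781


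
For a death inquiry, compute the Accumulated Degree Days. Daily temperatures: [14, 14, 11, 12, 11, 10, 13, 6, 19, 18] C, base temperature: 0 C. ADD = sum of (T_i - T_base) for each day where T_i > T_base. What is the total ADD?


Computing ADD day by day:
Day 1: max(0, 14 - 0) = 14
Day 2: max(0, 14 - 0) = 14
Day 3: max(0, 11 - 0) = 11
Day 4: max(0, 12 - 0) = 12
Day 5: max(0, 11 - 0) = 11
Day 6: max(0, 10 - 0) = 10
Day 7: max(0, 13 - 0) = 13
Day 8: max(0, 6 - 0) = 6
Day 9: max(0, 19 - 0) = 19
Day 10: max(0, 18 - 0) = 18
Total ADD = 128

128


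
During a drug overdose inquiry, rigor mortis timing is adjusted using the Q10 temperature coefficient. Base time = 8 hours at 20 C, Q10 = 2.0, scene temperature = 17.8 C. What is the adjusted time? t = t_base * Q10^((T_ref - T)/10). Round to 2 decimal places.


Rigor mortis time adjustment:
Exponent = (T_ref - T_actual) / 10 = (20 - 17.8) / 10 = 0.22
Q10 factor = 2.0^0.22 = 1.16473
t_adjusted = 8 * 1.16473 = 9.32 hours

9.32


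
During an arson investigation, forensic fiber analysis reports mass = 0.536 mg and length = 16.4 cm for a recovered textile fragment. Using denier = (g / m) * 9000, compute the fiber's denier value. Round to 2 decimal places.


Denier calculation:
Mass in grams = 0.536 mg / 1000 = 0.000536 g
Length in meters = 16.4 cm / 100 = 0.164 m
Linear density = mass / length = 0.000536 / 0.164 = 0.00326829 g/m
Denier = (g/m) * 9000 = 0.00326829 * 9000 = 29.41

29.41


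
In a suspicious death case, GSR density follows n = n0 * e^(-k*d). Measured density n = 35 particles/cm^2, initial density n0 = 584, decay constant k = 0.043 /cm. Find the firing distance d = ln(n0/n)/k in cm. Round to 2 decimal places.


GSR distance calculation:
n0/n = 584 / 35 = 16.685714
ln(n0/n) = 2.814553
d = 2.814553 / 0.043 = 65.45 cm

65.45


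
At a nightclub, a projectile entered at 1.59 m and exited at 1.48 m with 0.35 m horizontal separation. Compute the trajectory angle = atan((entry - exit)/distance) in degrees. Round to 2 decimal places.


Bullet trajectory angle:
Height difference = 1.59 - 1.48 = 0.11 m
angle = atan(0.11 / 0.35)
angle = atan(0.314286)
angle = 17.45 degrees

17.45


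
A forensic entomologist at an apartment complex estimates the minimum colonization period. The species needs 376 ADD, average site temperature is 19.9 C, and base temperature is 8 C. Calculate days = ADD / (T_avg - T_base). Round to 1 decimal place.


Insect development time:
Effective temperature = avg_temp - T_base = 19.9 - 8 = 11.9 C
Days = ADD / effective_temp = 376 / 11.9 = 31.6 days

31.6


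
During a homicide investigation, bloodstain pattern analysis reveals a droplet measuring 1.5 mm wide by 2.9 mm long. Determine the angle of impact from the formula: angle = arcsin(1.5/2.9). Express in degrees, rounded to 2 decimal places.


Blood spatter impact angle calculation:
width / length = 1.5 / 2.9 = 0.517241
angle = arcsin(0.517241)
angle = 31.15 degrees

31.15


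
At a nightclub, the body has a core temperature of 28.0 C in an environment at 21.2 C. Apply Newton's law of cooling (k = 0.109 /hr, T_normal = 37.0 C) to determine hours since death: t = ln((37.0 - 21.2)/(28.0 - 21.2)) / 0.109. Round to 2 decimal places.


Using Newton's law of cooling:
t = ln((T_normal - T_ambient) / (T_body - T_ambient)) / k
T_normal - T_ambient = 15.8
T_body - T_ambient = 6.8
Ratio = 2.323529
ln(ratio) = 0.843087
t = 0.843087 / 0.109 = 7.73 hours

7.73


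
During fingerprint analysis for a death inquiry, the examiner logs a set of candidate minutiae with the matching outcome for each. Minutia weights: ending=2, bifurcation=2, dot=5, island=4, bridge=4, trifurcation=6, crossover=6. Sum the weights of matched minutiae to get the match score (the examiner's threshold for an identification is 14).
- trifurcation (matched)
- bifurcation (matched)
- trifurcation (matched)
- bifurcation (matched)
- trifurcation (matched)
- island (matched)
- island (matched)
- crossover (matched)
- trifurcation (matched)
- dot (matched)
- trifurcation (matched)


Weighted minutiae match score:
  trifurcation: matched, +6 (running total 6)
  bifurcation: matched, +2 (running total 8)
  trifurcation: matched, +6 (running total 14)
  bifurcation: matched, +2 (running total 16)
  trifurcation: matched, +6 (running total 22)
  island: matched, +4 (running total 26)
  island: matched, +4 (running total 30)
  crossover: matched, +6 (running total 36)
  trifurcation: matched, +6 (running total 42)
  dot: matched, +5 (running total 47)
  trifurcation: matched, +6 (running total 53)
Total score = 53
Threshold = 14; verdict = identification

53


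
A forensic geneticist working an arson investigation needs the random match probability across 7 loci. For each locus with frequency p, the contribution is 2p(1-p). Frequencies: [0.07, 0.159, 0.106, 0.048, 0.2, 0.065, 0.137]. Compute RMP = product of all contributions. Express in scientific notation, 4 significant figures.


Computing RMP for 7 loci:
Locus 1: 2 * 0.07 * 0.93 = 0.1302
Locus 2: 2 * 0.159 * 0.841 = 0.267438
Locus 3: 2 * 0.106 * 0.894 = 0.189528
Locus 4: 2 * 0.048 * 0.952 = 0.091392
Locus 5: 2 * 0.2 * 0.8 = 0.32
Locus 6: 2 * 0.065 * 0.935 = 0.12155
Locus 7: 2 * 0.137 * 0.863 = 0.236462
RMP = 5.547e-06

5.547e-06


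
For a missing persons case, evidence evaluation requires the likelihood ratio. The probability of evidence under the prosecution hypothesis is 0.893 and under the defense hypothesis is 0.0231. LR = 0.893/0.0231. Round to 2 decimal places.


Likelihood ratio calculation:
LR = P(E|Hp) / P(E|Hd)
LR = 0.893 / 0.0231
LR = 38.66

38.66


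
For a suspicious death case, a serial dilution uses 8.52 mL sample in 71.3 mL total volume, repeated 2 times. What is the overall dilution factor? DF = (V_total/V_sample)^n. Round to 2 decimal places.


Dilution factor calculation:
Single dilution = V_total / V_sample = 71.3 / 8.52 ≈ 8.368545
Number of dilutions = 2
Total DF = (71.3 / 8.52)^2 (full precision, rounded at the end) = 70.03

70.03


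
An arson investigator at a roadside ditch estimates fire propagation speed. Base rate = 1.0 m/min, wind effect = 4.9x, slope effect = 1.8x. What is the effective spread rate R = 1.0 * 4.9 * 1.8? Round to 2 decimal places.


Fire spread rate calculation:
R = R0 * wind_factor * slope_factor
= 1.0 * 4.9 * 1.8
= 4.9 * 1.8
= 8.82 m/min

8.82


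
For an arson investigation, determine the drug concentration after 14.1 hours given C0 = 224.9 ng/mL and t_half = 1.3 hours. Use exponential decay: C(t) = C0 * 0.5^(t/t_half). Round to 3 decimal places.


Drug concentration decay:
Number of half-lives = t / t_half = 14.1 / 1.3 = 10.846154
Decay factor = 0.5^10.846154 = 0.00054323
C(t) = 224.9 * 0.00054323 = 0.122 ng/mL

0.122


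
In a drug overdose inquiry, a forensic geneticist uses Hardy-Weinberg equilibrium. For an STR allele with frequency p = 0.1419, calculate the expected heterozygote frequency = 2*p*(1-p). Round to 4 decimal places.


Hardy-Weinberg heterozygote frequency:
q = 1 - p = 1 - 0.1419 = 0.8581
2pq = 2 * 0.1419 * 0.8581 = 0.2435

0.2435


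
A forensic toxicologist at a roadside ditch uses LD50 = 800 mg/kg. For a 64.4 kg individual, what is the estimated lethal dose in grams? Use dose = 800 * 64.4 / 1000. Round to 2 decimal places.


Lethal dose calculation:
Lethal dose = LD50 * body_weight / 1000
= 800 * 64.4 / 1000
= 51520 / 1000
= 51.52 g

51.52


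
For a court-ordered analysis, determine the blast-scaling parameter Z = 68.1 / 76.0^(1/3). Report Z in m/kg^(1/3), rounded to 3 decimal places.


Scaled distance calculation:
W^(1/3) = 76.0^(1/3) = 4.235824
Z = R / W^(1/3) = 68.1 / 4.235824
Z = 16.077 m/kg^(1/3)

16.077


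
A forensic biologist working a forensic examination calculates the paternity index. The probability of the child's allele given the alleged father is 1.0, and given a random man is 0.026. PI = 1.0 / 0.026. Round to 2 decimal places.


Paternity Index calculation:
PI = P(allele|father) / P(allele|random)
PI = 1.0 / 0.026
PI = 38.46

38.46


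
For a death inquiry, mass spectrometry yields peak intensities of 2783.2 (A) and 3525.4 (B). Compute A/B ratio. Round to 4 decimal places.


Spectral peak ratio:
Peak A = 2783.2 counts
Peak B = 3525.4 counts
Ratio = 2783.2 / 3525.4 = 0.7895

0.7895


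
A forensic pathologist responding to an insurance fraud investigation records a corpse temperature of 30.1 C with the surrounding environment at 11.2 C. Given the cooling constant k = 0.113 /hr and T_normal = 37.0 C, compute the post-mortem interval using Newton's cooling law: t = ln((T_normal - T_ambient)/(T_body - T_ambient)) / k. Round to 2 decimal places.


Using Newton's law of cooling:
t = ln((T_normal - T_ambient) / (T_body - T_ambient)) / k
T_normal - T_ambient = 25.8
T_body - T_ambient = 18.9
Ratio = 1.365079
ln(ratio) = 0.311212
t = 0.311212 / 0.113 = 2.75 hours

2.75


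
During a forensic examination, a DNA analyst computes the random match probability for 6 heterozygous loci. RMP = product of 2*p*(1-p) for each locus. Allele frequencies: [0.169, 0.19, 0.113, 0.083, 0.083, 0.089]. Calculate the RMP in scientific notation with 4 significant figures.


Computing RMP for 6 loci:
Locus 1: 2 * 0.169 * 0.831 = 0.280878
Locus 2: 2 * 0.19 * 0.81 = 0.3078
Locus 3: 2 * 0.113 * 0.887 = 0.200462
Locus 4: 2 * 0.083 * 0.917 = 0.152222
Locus 5: 2 * 0.083 * 0.917 = 0.152222
Locus 6: 2 * 0.089 * 0.911 = 0.162158
RMP = 6.512e-05

6.512e-05


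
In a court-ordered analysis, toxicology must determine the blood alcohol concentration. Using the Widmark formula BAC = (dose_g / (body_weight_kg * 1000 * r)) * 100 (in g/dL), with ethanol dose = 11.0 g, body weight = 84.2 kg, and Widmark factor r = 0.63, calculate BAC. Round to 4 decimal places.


Applying the Widmark formula:
BAC = (dose_g / (body_wt * 1000 * r)) * 100
Denominator = 84.2 * 1000 * 0.63 = 53046
BAC = (11.0 / 53046) * 100
BAC = 0.0207 g/dL

0.0207


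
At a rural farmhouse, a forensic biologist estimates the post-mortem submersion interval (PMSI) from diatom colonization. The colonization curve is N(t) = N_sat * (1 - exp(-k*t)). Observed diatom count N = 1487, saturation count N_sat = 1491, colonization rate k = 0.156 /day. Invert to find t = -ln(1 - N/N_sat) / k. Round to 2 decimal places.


PMSI from diatom colonization curve:
N / N_sat = 1487 / 1491 = 0.997317
1 - N/N_sat = 0.002683
ln(1 - N/N_sat) = -5.92082
t = -ln(1 - N/N_sat) / k = -(-5.92082) / 0.156 = 37.95 days

37.95


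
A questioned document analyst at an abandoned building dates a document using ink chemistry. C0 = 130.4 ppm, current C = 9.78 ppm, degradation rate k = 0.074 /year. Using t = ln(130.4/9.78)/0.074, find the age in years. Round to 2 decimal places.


Document age estimation:
C0/C = 130.4 / 9.78 = 13.333333
ln(C0/C) = 2.590267
t = 2.590267 / 0.074 = 35.00 years

35.00


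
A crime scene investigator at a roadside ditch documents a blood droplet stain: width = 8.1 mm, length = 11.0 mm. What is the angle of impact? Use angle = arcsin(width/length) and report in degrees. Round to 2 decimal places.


Blood spatter impact angle calculation:
width / length = 8.1 / 11.0 = 0.736364
angle = arcsin(0.736364)
angle = 47.42 degrees

47.42


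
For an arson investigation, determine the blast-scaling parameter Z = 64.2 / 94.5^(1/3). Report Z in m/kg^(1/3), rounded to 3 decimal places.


Scaled distance calculation:
W^(1/3) = 94.5^(1/3) = 4.554883
Z = R / W^(1/3) = 64.2 / 4.554883
Z = 14.095 m/kg^(1/3)

14.095


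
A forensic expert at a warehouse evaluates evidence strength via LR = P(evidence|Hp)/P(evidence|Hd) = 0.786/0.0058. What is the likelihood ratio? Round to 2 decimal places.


Likelihood ratio calculation:
LR = P(E|Hp) / P(E|Hd)
LR = 0.786 / 0.0058
LR = 135.52

135.52


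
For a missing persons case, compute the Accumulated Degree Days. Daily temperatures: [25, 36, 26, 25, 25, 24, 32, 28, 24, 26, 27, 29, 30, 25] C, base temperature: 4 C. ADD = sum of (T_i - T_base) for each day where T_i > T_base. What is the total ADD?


Computing ADD day by day:
Day 1: max(0, 25 - 4) = 21
Day 2: max(0, 36 - 4) = 32
Day 3: max(0, 26 - 4) = 22
Day 4: max(0, 25 - 4) = 21
Day 5: max(0, 25 - 4) = 21
Day 6: max(0, 24 - 4) = 20
Day 7: max(0, 32 - 4) = 28
Day 8: max(0, 28 - 4) = 24
Day 9: max(0, 24 - 4) = 20
Day 10: max(0, 26 - 4) = 22
Day 11: max(0, 27 - 4) = 23
Day 12: max(0, 29 - 4) = 25
Day 13: max(0, 30 - 4) = 26
Day 14: max(0, 25 - 4) = 21
Total ADD = 326

326


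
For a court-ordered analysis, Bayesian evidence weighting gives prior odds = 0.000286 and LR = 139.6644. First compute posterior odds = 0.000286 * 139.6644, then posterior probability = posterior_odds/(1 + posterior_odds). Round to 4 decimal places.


Bayesian evidence evaluation:
Posterior odds = prior_odds * LR = 0.000286 * 139.6644 = 0.03994402
Posterior probability = posterior_odds / (1 + posterior_odds)
= 0.03994402 / (1 + 0.03994402)
= 0.03994402 / 1.03994402
= 0.0384

0.0384


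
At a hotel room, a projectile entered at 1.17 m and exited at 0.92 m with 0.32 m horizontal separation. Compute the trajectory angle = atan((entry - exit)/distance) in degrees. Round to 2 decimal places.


Bullet trajectory angle:
Height difference = 1.17 - 0.92 = 0.25 m
angle = atan(0.25 / 0.32)
angle = atan(0.78125)
angle = 38.00 degrees

38.00


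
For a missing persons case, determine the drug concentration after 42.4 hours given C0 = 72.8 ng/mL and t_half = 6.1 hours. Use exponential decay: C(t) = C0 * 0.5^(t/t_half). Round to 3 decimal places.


Drug concentration decay:
Number of half-lives = t / t_half = 42.4 / 6.1 = 6.95082
Decay factor = 0.5^6.95082 = 0.00808341
C(t) = 72.8 * 0.00808341 = 0.588 ng/mL

0.588


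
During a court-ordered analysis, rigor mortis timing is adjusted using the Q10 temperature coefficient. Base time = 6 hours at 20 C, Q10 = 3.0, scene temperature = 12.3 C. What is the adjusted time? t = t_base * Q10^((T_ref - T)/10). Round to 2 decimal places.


Rigor mortis time adjustment:
Exponent = (T_ref - T_actual) / 10 = (20 - 12.3) / 10 = 0.77
Q10 factor = 3.0^0.77 = 2.33015
t_adjusted = 6 * 2.33015 = 13.98 hours

13.98


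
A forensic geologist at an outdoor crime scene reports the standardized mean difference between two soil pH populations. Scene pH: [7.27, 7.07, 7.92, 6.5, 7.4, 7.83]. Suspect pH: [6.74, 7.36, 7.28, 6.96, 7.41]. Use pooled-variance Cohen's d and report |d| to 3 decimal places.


Pooled-variance Cohen's d for soil pH comparison:
Scene mean = 43.99 / 6 = 7.331667
Suspect mean = 35.75 / 5 = 7.15
Scene sample variance s_s^2 = 0.272617
Suspect sample variance s_c^2 = 0.0832
Pooled variance = ((n_s-1)*s_s^2 + (n_c-1)*s_c^2) / (n_s + n_c - 2) = 0.188431
Pooled SD = sqrt(0.188431) = 0.434086
Mean difference = 0.181667
|d| = |0.181667| / 0.434086 = 0.419

0.419


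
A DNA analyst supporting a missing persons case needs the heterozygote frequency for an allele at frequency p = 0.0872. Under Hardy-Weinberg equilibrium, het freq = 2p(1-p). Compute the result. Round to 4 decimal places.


Hardy-Weinberg heterozygote frequency:
q = 1 - p = 1 - 0.0872 = 0.9128
2pq = 2 * 0.0872 * 0.9128 = 0.1592

0.1592


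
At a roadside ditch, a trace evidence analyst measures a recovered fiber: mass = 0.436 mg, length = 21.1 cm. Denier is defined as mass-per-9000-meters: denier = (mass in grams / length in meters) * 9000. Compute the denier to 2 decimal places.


Denier calculation:
Mass in grams = 0.436 mg / 1000 = 0.000436 g
Length in meters = 21.1 cm / 100 = 0.211 m
Linear density = mass / length = 0.000436 / 0.211 = 0.00206635 g/m
Denier = (g/m) * 9000 = 0.00206635 * 9000 = 18.60

18.60


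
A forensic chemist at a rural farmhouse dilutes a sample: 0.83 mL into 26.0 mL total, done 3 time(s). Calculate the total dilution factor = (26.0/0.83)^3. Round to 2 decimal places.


Dilution factor calculation:
Single dilution = V_total / V_sample = 26.0 / 0.83 ≈ 31.325301
Number of dilutions = 3
Total DF = (26.0 / 0.83)^3 (full precision, rounded at the end) = 30738.72

30738.72


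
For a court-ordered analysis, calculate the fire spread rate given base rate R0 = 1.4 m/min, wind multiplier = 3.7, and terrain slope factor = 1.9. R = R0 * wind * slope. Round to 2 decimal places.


Fire spread rate calculation:
R = R0 * wind_factor * slope_factor
= 1.4 * 3.7 * 1.9
= 5.18 * 1.9
= 9.84 m/min

9.84


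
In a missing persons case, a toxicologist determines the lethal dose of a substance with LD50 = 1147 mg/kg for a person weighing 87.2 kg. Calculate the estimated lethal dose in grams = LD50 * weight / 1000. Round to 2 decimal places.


Lethal dose calculation:
Lethal dose = LD50 * body_weight / 1000
= 1147 * 87.2 / 1000
= 100018.4 / 1000
= 100.02 g

100.02


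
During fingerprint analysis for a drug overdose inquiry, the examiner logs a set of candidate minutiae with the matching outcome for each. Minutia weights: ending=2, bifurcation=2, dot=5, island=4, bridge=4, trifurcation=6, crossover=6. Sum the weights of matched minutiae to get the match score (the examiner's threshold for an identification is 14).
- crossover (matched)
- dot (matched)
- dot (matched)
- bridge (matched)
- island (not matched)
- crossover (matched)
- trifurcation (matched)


Weighted minutiae match score:
  crossover: matched, +6 (running total 6)
  dot: matched, +5 (running total 11)
  dot: matched, +5 (running total 16)
  bridge: matched, +4 (running total 20)
  island: not matched, +0
  crossover: matched, +6 (running total 26)
  trifurcation: matched, +6 (running total 32)
Total score = 32
Threshold = 14; verdict = identification

32


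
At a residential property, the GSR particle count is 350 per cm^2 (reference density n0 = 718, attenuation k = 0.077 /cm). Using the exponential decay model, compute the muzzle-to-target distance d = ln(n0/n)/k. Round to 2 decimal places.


GSR distance calculation:
n0/n = 718 / 350 = 2.051429
ln(n0/n) = 0.718537
d = 0.718537 / 0.077 = 9.33 cm

9.33


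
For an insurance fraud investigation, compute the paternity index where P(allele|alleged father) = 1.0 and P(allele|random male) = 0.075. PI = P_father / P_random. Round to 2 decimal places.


Paternity Index calculation:
PI = P(allele|father) / P(allele|random)
PI = 1.0 / 0.075
PI = 13.33

13.33


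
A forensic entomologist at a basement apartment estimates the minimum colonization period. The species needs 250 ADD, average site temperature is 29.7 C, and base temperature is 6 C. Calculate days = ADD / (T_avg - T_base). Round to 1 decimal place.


Insect development time:
Effective temperature = avg_temp - T_base = 29.7 - 6 = 23.7 C
Days = ADD / effective_temp = 250 / 23.7 = 10.5 days

10.5


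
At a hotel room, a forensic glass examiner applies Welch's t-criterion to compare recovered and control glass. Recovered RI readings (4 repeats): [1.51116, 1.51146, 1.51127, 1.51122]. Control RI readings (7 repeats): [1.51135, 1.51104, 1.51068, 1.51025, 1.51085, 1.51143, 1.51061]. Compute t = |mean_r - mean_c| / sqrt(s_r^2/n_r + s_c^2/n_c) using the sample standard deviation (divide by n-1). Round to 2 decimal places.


Welch's t-criterion for glass RI comparison:
Recovered mean = sum / n_r = 6.04511 / 4 = 1.5112775
Control mean = sum / n_c = 10.57621 / 7 = 1.5108871
Recovered sample variance s_r^2 = 1.6825e-08
Control sample variance s_c^2 = 1.76557e-07
Welch SE (unpooled) = sqrt(s_r^2/n_r + s_c^2/n_c) = sqrt(4.20625e-09 + 2.52224e-08) = sqrt(2.94286e-08) = 0.000171548
|mean_r - mean_c| = 0.000390357
t = 0.000390357 / 0.000171548 = 2.28

2.28


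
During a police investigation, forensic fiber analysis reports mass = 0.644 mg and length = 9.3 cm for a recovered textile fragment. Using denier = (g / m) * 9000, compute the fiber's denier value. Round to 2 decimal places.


Denier calculation:
Mass in grams = 0.644 mg / 1000 = 0.000644 g
Length in meters = 9.3 cm / 100 = 0.093 m
Linear density = mass / length = 0.000644 / 0.093 = 0.00692473 g/m
Denier = (g/m) * 9000 = 0.00692473 * 9000 = 62.32

62.32


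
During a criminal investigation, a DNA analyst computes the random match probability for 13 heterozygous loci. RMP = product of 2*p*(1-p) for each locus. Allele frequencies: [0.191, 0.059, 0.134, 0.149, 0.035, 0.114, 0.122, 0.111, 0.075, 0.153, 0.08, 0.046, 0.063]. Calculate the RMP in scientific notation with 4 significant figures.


Computing RMP for 13 loci:
Locus 1: 2 * 0.191 * 0.809 = 0.309038
Locus 2: 2 * 0.059 * 0.941 = 0.111038
Locus 3: 2 * 0.134 * 0.866 = 0.232088
Locus 4: 2 * 0.149 * 0.851 = 0.253598
Locus 5: 2 * 0.035 * 0.965 = 0.06755
Locus 6: 2 * 0.114 * 0.886 = 0.202008
Locus 7: 2 * 0.122 * 0.878 = 0.214232
Locus 8: 2 * 0.111 * 0.889 = 0.197358
Locus 9: 2 * 0.075 * 0.925 = 0.13875
Locus 10: 2 * 0.153 * 0.847 = 0.259182
Locus 11: 2 * 0.08 * 0.92 = 0.1472
Locus 12: 2 * 0.046 * 0.954 = 0.087768
Locus 13: 2 * 0.063 * 0.937 = 0.118062
RMP = 6.392e-11

6.392e-11


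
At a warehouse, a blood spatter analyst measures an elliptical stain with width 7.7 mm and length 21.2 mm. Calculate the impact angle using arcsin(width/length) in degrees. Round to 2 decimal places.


Blood spatter impact angle calculation:
width / length = 7.7 / 21.2 = 0.363208
angle = arcsin(0.363208)
angle = 21.30 degrees

21.30


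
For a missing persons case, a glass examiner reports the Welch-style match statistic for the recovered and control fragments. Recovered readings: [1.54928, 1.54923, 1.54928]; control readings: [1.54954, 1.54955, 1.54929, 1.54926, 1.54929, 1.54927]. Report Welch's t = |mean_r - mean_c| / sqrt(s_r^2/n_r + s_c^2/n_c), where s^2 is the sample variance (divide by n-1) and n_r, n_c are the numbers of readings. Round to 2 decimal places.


Welch's t-criterion for glass RI comparison:
Recovered mean = sum / n_r = 4.64779 / 3 = 1.5492633
Control mean = sum / n_c = 9.2962 / 6 = 1.5493667
Recovered sample variance s_r^2 = 8.33333e-10
Control sample variance s_c^2 = 1.92267e-08
Welch SE (unpooled) = sqrt(s_r^2/n_r + s_c^2/n_c) = sqrt(2.77778e-10 + 3.20444e-09) = sqrt(3.48222e-09) = 5.90103e-05
|mean_r - mean_c| = 0.000103333
t = 0.000103333 / 5.90103e-05 = 1.75

1.75


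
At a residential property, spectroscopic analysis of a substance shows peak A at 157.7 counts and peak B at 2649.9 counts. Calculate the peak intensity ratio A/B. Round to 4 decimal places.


Spectral peak ratio:
Peak A = 157.7 counts
Peak B = 2649.9 counts
Ratio = 157.7 / 2649.9 = 0.0595

0.0595


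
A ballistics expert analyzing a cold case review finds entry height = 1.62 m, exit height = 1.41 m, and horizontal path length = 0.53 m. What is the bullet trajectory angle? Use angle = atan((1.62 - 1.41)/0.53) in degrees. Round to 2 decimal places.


Bullet trajectory angle:
Height difference = 1.62 - 1.41 = 0.21 m
angle = atan(0.21 / 0.53)
angle = atan(0.396226)
angle = 21.61 degrees

21.61


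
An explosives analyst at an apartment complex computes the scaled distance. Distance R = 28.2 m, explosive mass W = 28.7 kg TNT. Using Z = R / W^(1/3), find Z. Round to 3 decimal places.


Scaled distance calculation:
W^(1/3) = 28.7^(1/3) = 3.061686
Z = R / W^(1/3) = 28.2 / 3.061686
Z = 9.211 m/kg^(1/3)

9.211


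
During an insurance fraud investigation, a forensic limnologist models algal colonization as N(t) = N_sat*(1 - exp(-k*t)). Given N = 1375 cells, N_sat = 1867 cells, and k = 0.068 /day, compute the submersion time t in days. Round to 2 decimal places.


PMSI from diatom colonization curve:
N / N_sat = 1375 / 1867 = 0.736476
1 - N/N_sat = 0.263524
ln(1 - N/N_sat) = -1.333611
t = -ln(1 - N/N_sat) / k = -(-1.333611) / 0.068 = 19.61 days

19.61


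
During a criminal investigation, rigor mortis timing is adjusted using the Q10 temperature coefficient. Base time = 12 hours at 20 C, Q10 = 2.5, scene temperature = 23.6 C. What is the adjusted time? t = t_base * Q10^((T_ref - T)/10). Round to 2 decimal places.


Rigor mortis time adjustment:
Exponent = (T_ref - T_actual) / 10 = (20 - 23.6) / 10 = -0.36
Q10 factor = 2.5^-0.36 = 0.71902
t_adjusted = 12 * 0.71902 = 8.63 hours

8.63


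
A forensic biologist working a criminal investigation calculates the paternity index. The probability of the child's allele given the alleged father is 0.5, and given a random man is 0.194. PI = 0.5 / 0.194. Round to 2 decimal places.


Paternity Index calculation:
PI = P(allele|father) / P(allele|random)
PI = 0.5 / 0.194
PI = 2.58

2.58


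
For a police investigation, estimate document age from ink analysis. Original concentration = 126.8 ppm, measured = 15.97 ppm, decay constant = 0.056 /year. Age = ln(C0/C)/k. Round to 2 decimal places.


Document age estimation:
C0/C = 126.8 / 15.97 = 7.939887
ln(C0/C) = 2.071899
t = 2.071899 / 0.056 = 37.00 years

37.00


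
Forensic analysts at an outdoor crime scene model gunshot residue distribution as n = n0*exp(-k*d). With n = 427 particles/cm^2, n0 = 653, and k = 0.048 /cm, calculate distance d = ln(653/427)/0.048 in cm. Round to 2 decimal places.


GSR distance calculation:
n0/n = 653 / 427 = 1.529274
ln(n0/n) = 0.424793
d = 0.424793 / 0.048 = 8.85 cm

8.85


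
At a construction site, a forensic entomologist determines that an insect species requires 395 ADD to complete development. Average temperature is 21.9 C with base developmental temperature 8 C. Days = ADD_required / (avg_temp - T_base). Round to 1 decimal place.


Insect development time:
Effective temperature = avg_temp - T_base = 21.9 - 8 = 13.9 C
Days = ADD / effective_temp = 395 / 13.9 = 28.4 days

28.4


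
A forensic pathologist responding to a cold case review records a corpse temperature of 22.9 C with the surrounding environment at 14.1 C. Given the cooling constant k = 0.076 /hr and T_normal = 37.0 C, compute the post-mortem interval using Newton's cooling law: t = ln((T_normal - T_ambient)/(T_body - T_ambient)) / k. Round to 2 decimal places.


Using Newton's law of cooling:
t = ln((T_normal - T_ambient) / (T_body - T_ambient)) / k
T_normal - T_ambient = 22.9
T_body - T_ambient = 8.8
Ratio = 2.602273
ln(ratio) = 0.956385
t = 0.956385 / 0.076 = 12.58 hours

12.58


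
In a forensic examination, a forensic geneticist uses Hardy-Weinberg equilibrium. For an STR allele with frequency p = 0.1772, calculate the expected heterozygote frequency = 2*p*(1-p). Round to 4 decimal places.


Hardy-Weinberg heterozygote frequency:
q = 1 - p = 1 - 0.1772 = 0.8228
2pq = 2 * 0.1772 * 0.8228 = 0.2916

0.2916


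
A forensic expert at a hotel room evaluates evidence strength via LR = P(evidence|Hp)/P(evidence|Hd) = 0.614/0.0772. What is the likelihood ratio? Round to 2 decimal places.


Likelihood ratio calculation:
LR = P(E|Hp) / P(E|Hd)
LR = 0.614 / 0.0772
LR = 7.95

7.95


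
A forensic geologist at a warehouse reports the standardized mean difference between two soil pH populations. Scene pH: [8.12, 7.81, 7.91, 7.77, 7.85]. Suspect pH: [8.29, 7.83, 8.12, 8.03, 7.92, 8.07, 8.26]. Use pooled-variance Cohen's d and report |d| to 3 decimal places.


Pooled-variance Cohen's d for soil pH comparison:
Scene mean = 39.46 / 5 = 7.892
Suspect mean = 56.52 / 7 = 8.074286
Scene sample variance s_s^2 = 0.01892
Suspect sample variance s_c^2 = 0.028095
Pooled variance = ((n_s-1)*s_s^2 + (n_c-1)*s_c^2) / (n_s + n_c - 2) = 0.024425
Pooled SD = sqrt(0.024425) = 0.156285
Mean difference = -0.182286
|d| = |-0.182286| / 0.156285 = 1.166

1.166


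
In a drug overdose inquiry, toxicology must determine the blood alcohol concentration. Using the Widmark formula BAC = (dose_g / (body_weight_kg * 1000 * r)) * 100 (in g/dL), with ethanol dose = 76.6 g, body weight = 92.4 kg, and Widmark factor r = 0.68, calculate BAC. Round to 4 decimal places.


Applying the Widmark formula:
BAC = (dose_g / (body_wt * 1000 * r)) * 100
Denominator = 92.4 * 1000 * 0.68 = 62832
BAC = (76.6 / 62832) * 100
BAC = 0.1219 g/dL

0.1219


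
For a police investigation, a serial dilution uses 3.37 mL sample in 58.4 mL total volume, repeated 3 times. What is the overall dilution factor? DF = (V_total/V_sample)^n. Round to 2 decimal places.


Dilution factor calculation:
Single dilution = V_total / V_sample = 58.4 / 3.37 ≈ 17.329377
Number of dilutions = 3
Total DF = (58.4 / 3.37)^3 (full precision, rounded at the end) = 5204.14

5204.14


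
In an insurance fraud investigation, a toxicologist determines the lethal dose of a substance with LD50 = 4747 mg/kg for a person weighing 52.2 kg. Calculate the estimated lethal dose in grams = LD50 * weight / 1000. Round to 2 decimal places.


Lethal dose calculation:
Lethal dose = LD50 * body_weight / 1000
= 4747 * 52.2 / 1000
= 247793.4 / 1000
= 247.79 g

247.79


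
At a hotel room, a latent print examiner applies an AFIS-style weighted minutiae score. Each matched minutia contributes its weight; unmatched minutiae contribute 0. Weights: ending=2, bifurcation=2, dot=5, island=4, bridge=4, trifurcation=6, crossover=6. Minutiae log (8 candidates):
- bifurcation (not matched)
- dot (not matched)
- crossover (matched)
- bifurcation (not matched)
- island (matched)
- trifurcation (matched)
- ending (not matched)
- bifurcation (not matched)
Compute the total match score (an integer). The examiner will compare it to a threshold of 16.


Weighted minutiae match score:
  bifurcation: not matched, +0
  dot: not matched, +0
  crossover: matched, +6 (running total 6)
  bifurcation: not matched, +0
  island: matched, +4 (running total 10)
  trifurcation: matched, +6 (running total 16)
  ending: not matched, +0
  bifurcation: not matched, +0
Total score = 16
Threshold = 16; verdict = identification

16


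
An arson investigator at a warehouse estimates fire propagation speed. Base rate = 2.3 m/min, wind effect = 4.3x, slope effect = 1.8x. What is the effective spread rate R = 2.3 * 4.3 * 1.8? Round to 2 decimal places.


Fire spread rate calculation:
R = R0 * wind_factor * slope_factor
= 2.3 * 4.3 * 1.8
= 9.89 * 1.8
= 17.80 m/min

17.80


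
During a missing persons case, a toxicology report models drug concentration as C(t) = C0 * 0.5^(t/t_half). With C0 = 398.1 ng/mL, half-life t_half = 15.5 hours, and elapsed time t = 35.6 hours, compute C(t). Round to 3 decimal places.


Drug concentration decay:
Number of half-lives = t / t_half = 35.6 / 15.5 = 2.296774
Decay factor = 0.5^2.296774 = 0.20351768
C(t) = 398.1 * 0.20351768 = 81.020 ng/mL

81.020


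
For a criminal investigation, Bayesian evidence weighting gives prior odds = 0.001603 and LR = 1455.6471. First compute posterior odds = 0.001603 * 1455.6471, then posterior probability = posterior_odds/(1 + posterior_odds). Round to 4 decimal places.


Bayesian evidence evaluation:
Posterior odds = prior_odds * LR = 0.001603 * 1455.6471 = 2.333402
Posterior probability = posterior_odds / (1 + posterior_odds)
= 2.333402 / (1 + 2.333402)
= 2.333402 / 3.333402
= 0.7000

0.7000


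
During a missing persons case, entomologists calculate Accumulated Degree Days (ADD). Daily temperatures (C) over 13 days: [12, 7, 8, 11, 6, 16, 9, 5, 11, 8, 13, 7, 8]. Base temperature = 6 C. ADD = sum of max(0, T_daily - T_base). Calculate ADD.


Computing ADD day by day:
Day 1: max(0, 12 - 6) = 6
Day 2: max(0, 7 - 6) = 1
Day 3: max(0, 8 - 6) = 2
Day 4: max(0, 11 - 6) = 5
Day 5: max(0, 6 - 6) = 0
Day 6: max(0, 16 - 6) = 10
Day 7: max(0, 9 - 6) = 3
Day 8: max(0, 5 - 6) = 0
Day 9: max(0, 11 - 6) = 5
Day 10: max(0, 8 - 6) = 2
Day 11: max(0, 13 - 6) = 7
Day 12: max(0, 7 - 6) = 1
Day 13: max(0, 8 - 6) = 2
Total ADD = 44

44


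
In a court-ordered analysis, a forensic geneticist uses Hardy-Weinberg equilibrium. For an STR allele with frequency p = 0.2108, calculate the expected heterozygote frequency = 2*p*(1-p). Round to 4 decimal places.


Hardy-Weinberg heterozygote frequency:
q = 1 - p = 1 - 0.2108 = 0.7892
2pq = 2 * 0.2108 * 0.7892 = 0.3327

0.3327


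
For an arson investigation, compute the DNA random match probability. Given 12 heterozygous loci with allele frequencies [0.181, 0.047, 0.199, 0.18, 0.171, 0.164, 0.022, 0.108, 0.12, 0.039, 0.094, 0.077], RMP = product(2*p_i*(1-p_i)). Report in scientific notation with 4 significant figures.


Computing RMP for 12 loci:
Locus 1: 2 * 0.181 * 0.819 = 0.296478
Locus 2: 2 * 0.047 * 0.953 = 0.089582
Locus 3: 2 * 0.199 * 0.801 = 0.318798
Locus 4: 2 * 0.18 * 0.82 = 0.2952
Locus 5: 2 * 0.171 * 0.829 = 0.283518
Locus 6: 2 * 0.164 * 0.836 = 0.274208
Locus 7: 2 * 0.022 * 0.978 = 0.043032
Locus 8: 2 * 0.108 * 0.892 = 0.192672
Locus 9: 2 * 0.12 * 0.88 = 0.2112
Locus 10: 2 * 0.039 * 0.961 = 0.074958
Locus 11: 2 * 0.094 * 0.906 = 0.170328
Locus 12: 2 * 0.077 * 0.923 = 0.142142
RMP = 6.175e-10

6.175e-10


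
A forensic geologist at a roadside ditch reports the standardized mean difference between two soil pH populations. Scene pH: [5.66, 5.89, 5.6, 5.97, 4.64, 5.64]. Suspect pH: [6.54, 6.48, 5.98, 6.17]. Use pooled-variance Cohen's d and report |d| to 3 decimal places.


Pooled-variance Cohen's d for soil pH comparison:
Scene mean = 33.4 / 6 = 5.566667
Suspect mean = 25.17 / 4 = 6.2925
Scene sample variance s_s^2 = 0.228227
Suspect sample variance s_c^2 = 0.069692
Pooled variance = ((n_s-1)*s_s^2 + (n_c-1)*s_c^2) / (n_s + n_c - 2) = 0.168776
Pooled SD = sqrt(0.168776) = 0.410824
Mean difference = -0.725833
|d| = |-0.725833| / 0.410824 = 1.767

1.767
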